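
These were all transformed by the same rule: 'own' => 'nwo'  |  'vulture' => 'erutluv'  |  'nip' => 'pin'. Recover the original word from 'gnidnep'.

The word is simply reversed.
Undoing it on gnidnep: then reverse → pending.

pending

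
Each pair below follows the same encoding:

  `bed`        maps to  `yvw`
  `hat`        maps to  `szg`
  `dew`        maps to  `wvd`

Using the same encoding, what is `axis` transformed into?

Each pair mirrors across the alphabet (b↔y, e↔v, d↔w): positions sum to 25. Letters are reflected about the middle of the alphabet (position → 25−position): Atbash.
Applying it to axis: a↔z, x↔c, i↔r, s↔h.

zcrh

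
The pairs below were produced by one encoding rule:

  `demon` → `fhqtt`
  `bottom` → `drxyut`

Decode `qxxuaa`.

In demon: d→f is +2, e→h is +3, m→q is +4, o→t is +5 — the shift increases by 1 each position. Letter i (0-indexed) is shifted by i+2, so successive shifts are 2, 3, 4, ….
Undoing it on qxxuaa: q−2=o, x−3=u, x−4=t, u−5=p, a−6=u, a−7=t.

output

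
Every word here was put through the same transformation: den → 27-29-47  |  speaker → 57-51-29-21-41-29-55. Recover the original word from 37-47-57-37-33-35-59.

The formula is n = 2×(alphabet index, a=1) + 19.
Decoding 37-47-57-37-33-35-59: 37→(37−19)÷2=9=i, 47→(47−19)÷2=14=n, 57→(57−19)÷2=19=s, 37→(37−19)÷2=9=i, 33→(33−19)÷2=7=g, 35→(35−19)÷2=8=h, 59→(59−19)÷2=20=t.

insight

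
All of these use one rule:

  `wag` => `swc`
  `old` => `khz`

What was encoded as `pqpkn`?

Compare letters: w→s is +22, a→w is +22, g→c is +22 — a constant shift. It's a constant shift of +22 (ROT22).
Undoing it on pqpkn: p−22=t, q−22=u, p−22=t, k−22=o, n−22=r.

tutor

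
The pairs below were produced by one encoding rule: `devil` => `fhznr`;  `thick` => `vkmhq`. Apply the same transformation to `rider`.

In devil: d→f is +2, e→h is +3, v→z is +4, i→n is +5 — the shift increases by 1 each position. Each letter shifts forward by (position + 2), i.e. 2, 3, 4, … — the shift grows by one for each successive letter.
For rider: r+2=t, i+3=l, d+4=h, e+5=j, r+6=x.

tlhjx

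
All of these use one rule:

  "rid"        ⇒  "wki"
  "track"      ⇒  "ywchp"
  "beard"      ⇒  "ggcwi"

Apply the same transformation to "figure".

kklwwg

The shift depends on letter class: consonant r→w is +5, but vowel i→k is +2. Vowels shift forward by 2 and consonants shift forward by 5.
Applying it to figure: f(cons)+5=k, i(vowel)+2=k, g(cons)+5=l, u(vowel)+2=w, r(cons)+5=w, e(vowel)+2=g.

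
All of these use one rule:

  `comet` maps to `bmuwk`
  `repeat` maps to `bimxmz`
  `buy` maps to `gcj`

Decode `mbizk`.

The output letters match the input read backwards, each shifted +8: comet reversed is temoc. Read the word backwards and shift each letter +8.
Reversing it on mbizk: shift back: m−8=e, b−8=t, i−8=a, z−8=r, k−8=c → etarc; then reverse → crate.

crate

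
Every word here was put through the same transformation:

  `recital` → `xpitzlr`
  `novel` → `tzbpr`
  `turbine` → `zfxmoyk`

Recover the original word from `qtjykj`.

kidney

The shifts repeat in a cycle of length 2: positions 0,1,… shift by +6, +11, then the pattern repeats.
Undoing it on qtjykj: q−6=k, t−11=i, j−6=d, y−11=n, k−6=e, j−11=y.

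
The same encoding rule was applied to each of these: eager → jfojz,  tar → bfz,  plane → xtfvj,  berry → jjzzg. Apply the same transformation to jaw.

rfe

The shift depends on letter class: consonant g→o is +8, but vowel e→j is +5. The rule splits by letter class: vowels +5, consonants +8.
On jaw: j(cons)+8=r, a(vowel)+5=f, w(cons)+8=e.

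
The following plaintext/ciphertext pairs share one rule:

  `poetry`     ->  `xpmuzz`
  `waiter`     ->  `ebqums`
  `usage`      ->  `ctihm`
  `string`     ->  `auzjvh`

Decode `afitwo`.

Shifts by position in poetry: pos 0: p→x (+8), pos 1: o→p (+1), pos 2: e→m (+8), pos 3: t→u (+1) — repeating every 2. It's a Vigenère-style cipher with numeric key [8,1]: position i shifts by key[i mod 2].
Reversing it on afitwo: a−8=s, f−1=e, i−8=a, t−1=s, w−8=o, o−1=n.

season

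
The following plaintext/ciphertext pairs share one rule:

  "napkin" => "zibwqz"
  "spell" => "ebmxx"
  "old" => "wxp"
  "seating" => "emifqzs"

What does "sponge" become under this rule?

The shift depends on letter class: consonant n→z is +12, but vowel a→i is +8. The rule splits by letter class: vowels +8, consonants +12.
Applying it to sponge: s(cons)+12=e, p(cons)+12=b, o(vowel)+8=w, n(cons)+12=z, g(cons)+12=s, e(vowel)+8=m.

ebwzsm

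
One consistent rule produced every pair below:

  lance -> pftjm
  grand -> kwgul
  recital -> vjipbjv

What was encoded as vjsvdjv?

The shift increases by 1 at each position, starting from +4: 4, 5, 6, ….
Undoing it on vjsvdjv: v−4=r, j−5=e, s−6=m, v−7=o, d−8=v, j−9=a, v−10=l.

removal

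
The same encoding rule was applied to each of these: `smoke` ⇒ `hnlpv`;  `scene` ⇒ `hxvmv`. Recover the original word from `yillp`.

Each pair mirrors across the alphabet (s↔h, m↔n, o↔l): positions sum to 25. Each letter is replaced by its mirror in the alphabet: a↔z, b↔y, c↔x, and so on (the Atbash cipher).
Reversing it on yillp: y↔b, i↔r, l↔o, l↔o, p↔k.

brook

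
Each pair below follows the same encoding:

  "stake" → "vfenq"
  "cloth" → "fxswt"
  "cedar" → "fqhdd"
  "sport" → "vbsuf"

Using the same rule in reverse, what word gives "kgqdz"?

human

Shifts by position in stake: pos 0: s→v (+3), pos 1: t→f (+12), pos 2: a→e (+4), pos 3: k→n (+3), pos 4: e→q (+12) — repeating every 3. The shifts repeat in a cycle of length 3: positions 0,1,… shift by +3, +12, +4, then the pattern repeats.
Reversing it on kgqdz: k−3=h, g−12=u, q−4=m, d−3=a, z−12=n.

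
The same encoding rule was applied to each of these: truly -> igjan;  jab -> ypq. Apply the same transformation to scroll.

hrgdaa

Compare letters: t→i is +15, r→g is +15, u→j is +15 — a constant shift. Each letter is shifted forward by 15 in the alphabet (a Caesar shift of +15).
For scroll: s+15=h, c+15=r, r+15=g, o+15=d, l+15=a, l+15=a.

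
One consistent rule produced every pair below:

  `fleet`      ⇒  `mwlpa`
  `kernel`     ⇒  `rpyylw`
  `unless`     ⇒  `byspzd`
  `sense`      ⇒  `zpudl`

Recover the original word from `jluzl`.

canoe

It's a Vigenère-style cipher with numeric key [7,11]: position i shifts by key[i mod 2].
Undoing it on jluzl: j−7=c, l−11=a, u−7=n, z−11=o, l−7=e.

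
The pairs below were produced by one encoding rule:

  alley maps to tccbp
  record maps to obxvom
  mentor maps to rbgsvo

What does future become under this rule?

qhshob

a(0)→t(19) and l(11)→c(2) fit y≡15x+19 (mod 26); the inverse of 15 mod 26 is 7. Treating letters as 0–25, the rule is x ↦ 15x + 19 (mod 26).
On future: f(5)→15·5+19≡16=q; u(20)→15·20+19≡7=h; t(19)→15·19+19≡18=s; u(20)→15·20+19≡7=h; r(17)→15·17+19≡14=o; e(4)→15·4+19≡1=b (all mod 26).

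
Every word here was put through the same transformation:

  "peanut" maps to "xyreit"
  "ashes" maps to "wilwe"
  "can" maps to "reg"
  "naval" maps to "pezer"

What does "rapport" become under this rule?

xvsttev

The output letters match the input read backwards, each shifted +4: peanut reversed is tunaep. The word is reversed, then every letter is shifted forward by 4.
Applying it to rapport: reverse → troppar; then shift: t+4=x, r+4=v, o+4=s, p+4=t, p+4=t, a+4=e, r+4=v.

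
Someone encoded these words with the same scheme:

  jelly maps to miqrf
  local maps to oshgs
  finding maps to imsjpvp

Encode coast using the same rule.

In jelly: j→m is +3, e→i is +4, l→q is +5, l→r is +6 — the shift increases by 1 each position. Each letter shifts forward by (position + 3), i.e. 3, 4, 5, … — the shift grows by one for each successive letter.
On coast: c+3=f, o+4=s, a+5=f, s+6=y, t+7=a.

fsfya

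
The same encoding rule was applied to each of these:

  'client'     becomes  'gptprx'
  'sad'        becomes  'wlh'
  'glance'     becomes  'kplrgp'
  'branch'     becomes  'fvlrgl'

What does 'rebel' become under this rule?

vpfpp

The shift depends on letter class: consonant c→g is +4, but vowel i→t is +11. The rule splits by letter class: vowels +11, consonants +4.
For rebel: r(cons)+4=v, e(vowel)+11=p, b(cons)+4=f, e(vowel)+11=p, l(cons)+4=p.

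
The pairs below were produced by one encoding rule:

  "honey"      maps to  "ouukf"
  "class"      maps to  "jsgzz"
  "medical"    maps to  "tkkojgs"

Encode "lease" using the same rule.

The shift depends on letter class: consonant h→o is +7, but vowel o→u is +6. Vowels shift forward by 6 and consonants shift forward by 7.
On lease: l(cons)+7=s, e(vowel)+6=k, a(vowel)+6=g, s(cons)+7=z, e(vowel)+6=k.

skgzk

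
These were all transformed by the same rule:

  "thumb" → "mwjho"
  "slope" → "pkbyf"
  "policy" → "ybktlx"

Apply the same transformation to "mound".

hbjei

Each letter's alphabet position (a=0..z=25) is mapped through 23·x+17 mod 26 — an affine cipher.
Applying it to mound: m(12)→23·12+17≡7=h; o(14)→23·14+17≡1=b; u(20)→23·20+17≡9=j; n(13)→23·13+17≡4=e; d(3)→23·3+17≡8=i (all mod 26).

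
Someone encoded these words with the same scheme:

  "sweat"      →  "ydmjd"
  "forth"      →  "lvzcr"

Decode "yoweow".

Letter i (0-indexed) is shifted by i+6, so successive shifts are 6, 7, 8, ….
Reversing it on yoweow: y−6=s, o−7=h, w−8=o, e−9=v, o−10=e, w−11=l.

shovel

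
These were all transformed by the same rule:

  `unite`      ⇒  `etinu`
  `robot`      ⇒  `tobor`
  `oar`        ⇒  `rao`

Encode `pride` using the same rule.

edirp

The word is simply reversed.
On pride: reverse → edirp.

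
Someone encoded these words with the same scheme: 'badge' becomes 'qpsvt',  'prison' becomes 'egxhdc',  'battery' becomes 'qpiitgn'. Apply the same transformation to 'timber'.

ixbqtg

This is a Caesar cipher with shift 15.
Applying it to timber: t+15=i, i+15=x, m+15=b, b+15=q, e+15=t, r+15=g.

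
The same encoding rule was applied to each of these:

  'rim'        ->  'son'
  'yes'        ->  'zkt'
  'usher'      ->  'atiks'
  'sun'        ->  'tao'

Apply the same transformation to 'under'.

The shift depends on letter class: consonant r→s is +1, but vowel i→o is +6. Vowels shift forward by 6 and consonants shift forward by 1.
On under: u(vowel)+6=a, n(cons)+1=o, d(cons)+1=e, e(vowel)+6=k, r(cons)+1=s.

aoeks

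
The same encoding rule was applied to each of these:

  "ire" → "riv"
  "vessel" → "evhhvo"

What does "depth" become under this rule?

Each pair mirrors across the alphabet (i↔r, r↔i, e↔v): positions sum to 25. This is the alphabet-reversal cipher (Atbash): a becomes z, b becomes y, etc.
On depth: d↔w, e↔v, p↔k, t↔g, h↔s.

wvkgs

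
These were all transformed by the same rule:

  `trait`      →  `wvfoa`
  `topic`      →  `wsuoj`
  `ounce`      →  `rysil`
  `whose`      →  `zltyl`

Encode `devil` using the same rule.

Each letter shifts forward by (position + 3), i.e. 3, 4, 5, … — the shift grows by one for each successive letter.
For devil: d+3=g, e+4=i, v+5=a, i+6=o, l+7=s.

giaos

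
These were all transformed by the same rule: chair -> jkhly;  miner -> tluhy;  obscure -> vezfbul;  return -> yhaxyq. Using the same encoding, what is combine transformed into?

It's a Vigenère-style cipher with numeric key [7,3]: position i shifts by key[i mod 2].
For combine: c+7=j, o+3=r, m+7=t, b+3=e, i+7=p, n+3=q, e+7=l.

jrtepql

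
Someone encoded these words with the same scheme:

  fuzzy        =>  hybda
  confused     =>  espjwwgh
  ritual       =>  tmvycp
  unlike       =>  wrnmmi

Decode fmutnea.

display

Shifts by position in fuzzy: pos 0: f→h (+2), pos 1: u→y (+4), pos 2: z→b (+2), pos 3: z→d (+4) — repeating every 2. A repeating key of period 2 is used — shifts +2, +4 over and over.
Undoing it on fmutnea: f−2=d, m−4=i, u−2=s, t−4=p, n−2=l, e−4=a, a−2=y.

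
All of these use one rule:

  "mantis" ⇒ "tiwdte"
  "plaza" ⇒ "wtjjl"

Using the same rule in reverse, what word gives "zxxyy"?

In mantis: m→t is +7, a→i is +8, n→w is +9, t→d is +10 — the shift increases by 1 each position. The shift increases by 1 at each position, starting from +7: 7, 8, 9, ….
Decoding zxxyy: z−7=s, x−8=p, x−9=o, y−10=o, y−11=n.

spoon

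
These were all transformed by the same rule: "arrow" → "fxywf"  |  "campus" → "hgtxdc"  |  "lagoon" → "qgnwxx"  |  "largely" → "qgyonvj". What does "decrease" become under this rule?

ikjznkdq

In arrow: a→f is +5, r→x is +6, r→y is +7, o→w is +8 — the shift increases by 1 each position. Letter i (0-indexed) is shifted by i+5, so successive shifts are 5, 6, 7, ….
Applying it to decrease: d+5=i, e+6=k, c+7=j, r+8=z, e+9=n, a+10=k, s+11=d, e+12=q.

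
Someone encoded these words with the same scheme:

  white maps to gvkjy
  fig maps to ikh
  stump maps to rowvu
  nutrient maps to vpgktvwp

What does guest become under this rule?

The output letters match the input read backwards, each shifted +2: white reversed is etihw. Read the word backwards and shift each letter +2.
Applying it to guest: reverse → tseug; then shift: t+2=v, s+2=u, e+2=g, u+2=w, g+2=i.

vugwi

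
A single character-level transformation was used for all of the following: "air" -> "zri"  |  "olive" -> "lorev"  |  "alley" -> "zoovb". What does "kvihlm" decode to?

person

Each pair mirrors across the alphabet (a↔z, i↔r, r↔i): positions sum to 25. Letters are reflected about the middle of the alphabet (position → 25−position): Atbash.
Decoding kvihlm: k↔p, v↔e, i↔r, h↔s, l↔o, m↔n.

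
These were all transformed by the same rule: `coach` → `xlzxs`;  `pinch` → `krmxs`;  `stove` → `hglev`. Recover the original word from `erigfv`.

Each pair mirrors across the alphabet (c↔x, o↔l, a↔z): positions sum to 25. Each letter is replaced by its mirror in the alphabet: a↔z, b↔y, c↔x, and so on (the Atbash cipher).
Reversing it on erigfv: e↔v, r↔i, i↔r, g↔t, f↔u, v↔e.

virtue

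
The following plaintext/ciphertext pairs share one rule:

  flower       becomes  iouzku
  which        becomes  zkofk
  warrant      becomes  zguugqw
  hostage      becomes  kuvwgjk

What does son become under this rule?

vuq

The shift depends on letter class: consonant f→i is +3, but vowel o→u is +6. Two shifts are in play — +6 for a/e/i/o/u, +3 for every other letter.
On son: s(cons)+3=v, o(vowel)+6=u, n(cons)+3=q.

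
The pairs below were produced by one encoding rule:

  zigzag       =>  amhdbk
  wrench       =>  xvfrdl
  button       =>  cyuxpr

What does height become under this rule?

iijkix

Shifts by position in zigzag: pos 0: z→a (+1), pos 1: i→m (+4), pos 2: g→h (+1), pos 3: z→d (+4) — repeating every 2. It's a Vigenère-style cipher with numeric key [1,4]: position i shifts by key[i mod 2].
On height: h+1=i, e+4=i, i+1=j, g+4=k, h+1=i, t+4=x.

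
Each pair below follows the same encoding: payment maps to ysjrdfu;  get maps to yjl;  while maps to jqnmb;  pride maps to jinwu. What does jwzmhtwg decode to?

Two steps: reverse the string, then apply a Caesar shift of +5.
Decoding jwzmhtwg: shift back: j−5=e, w−5=r, z−5=u, m−5=h, h−5=c, t−5=o, w−5=r, g−5=b → eruhcorb; then reverse → brochure.

brochure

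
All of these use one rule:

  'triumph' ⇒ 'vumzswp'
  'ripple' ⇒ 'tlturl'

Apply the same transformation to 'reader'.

theiky

In triumph: t→v is +2, r→u is +3, i→m is +4, u→z is +5 — the shift increases by 1 each position. The shift increases by 1 at each position, starting from +2: 2, 3, 4, ….
For reader: r+2=t, e+3=h, a+4=e, d+5=i, e+6=k, r+7=y.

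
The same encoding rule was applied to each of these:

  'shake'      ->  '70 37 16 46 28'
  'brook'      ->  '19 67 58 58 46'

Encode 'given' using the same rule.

34 40 79 28 55

s(#19)→70 and h(#8)→37: differences scale by 3, so n = 3·pos + 13. The formula is n = 3×(alphabet index, a=1) + 13.
Applying it to given: g=7→34, i=9→40, v=22→79, e=5→28, n=14→55.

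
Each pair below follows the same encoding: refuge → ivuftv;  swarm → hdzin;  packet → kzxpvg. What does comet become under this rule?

xlnvg

Each pair mirrors across the alphabet (r↔i, e↔v, f↔u): positions sum to 25. This is the alphabet-reversal cipher (Atbash): a becomes z, b becomes y, etc.
On comet: c↔x, o↔l, m↔n, e↔v, t↔g.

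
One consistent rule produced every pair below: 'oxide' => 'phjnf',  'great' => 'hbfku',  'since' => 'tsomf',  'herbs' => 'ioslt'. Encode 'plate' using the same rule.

qvbdf

Shifts by position in oxide: pos 0: o→p (+1), pos 1: x→h (+10), pos 2: i→j (+1), pos 3: d→n (+10) — repeating every 2. It's a Vigenère-style cipher with numeric key [1,10]: position i shifts by key[i mod 2].
On plate: p+1=q, l+10=v, a+1=b, t+10=d, e+1=f.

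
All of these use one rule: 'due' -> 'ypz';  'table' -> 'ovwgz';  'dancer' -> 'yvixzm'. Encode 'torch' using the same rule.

It's a constant shift of +21 (ROT21).
For torch: t+21=o, o+21=j, r+21=m, c+21=x, h+21=c.

ojmxc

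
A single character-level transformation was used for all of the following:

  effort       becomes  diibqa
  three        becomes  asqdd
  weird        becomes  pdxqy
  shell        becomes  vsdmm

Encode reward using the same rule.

qdpjqy

Treating letters as 0–25, the rule is x ↦ 5x + 9 (mod 26).
Applying it to reward: r(17)→5·17+9≡16=q; e(4)→5·4+9≡3=d; w(22)→5·22+9≡15=p; a(0)→5·0+9≡9=j; r(17)→5·17+9≡16=q; d(3)→5·3+9≡24=y (all mod 26).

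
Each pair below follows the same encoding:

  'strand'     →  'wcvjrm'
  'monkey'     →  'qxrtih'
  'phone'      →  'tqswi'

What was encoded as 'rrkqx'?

Shifts by position in strand: pos 0: s→w (+4), pos 1: t→c (+9), pos 2: r→v (+4), pos 3: a→j (+9) — repeating every 2. A repeating key of period 2 is used — shifts +4, +9 over and over.
Decoding rrkqx: r−4=n, r−9=i, k−4=g, q−9=h, x−4=t.

night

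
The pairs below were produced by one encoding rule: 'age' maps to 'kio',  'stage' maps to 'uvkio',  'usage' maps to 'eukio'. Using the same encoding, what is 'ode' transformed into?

Two shifts are in play — +10 for a/e/i/o/u, +2 for every other letter.
On ode: o(vowel)+10=y, d(cons)+2=f, e(vowel)+10=o.

yfo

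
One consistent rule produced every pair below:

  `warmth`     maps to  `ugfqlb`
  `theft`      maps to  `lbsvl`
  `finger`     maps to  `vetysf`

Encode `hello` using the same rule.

bsnnw

w(22)→u(20) and a(0)→g(6) fit y≡3x+6 (mod 26); the inverse of 3 mod 26 is 9. Each letter's alphabet position (a=0..z=25) is mapped through 3·x+6 mod 26 — an affine cipher.
Applying it to hello: h(7)→3·7+6≡1=b; e(4)→3·4+6≡18=s; l(11)→3·11+6≡13=n; l(11)→3·11+6≡13=n; o(14)→3·14+6≡22=w (all mod 26).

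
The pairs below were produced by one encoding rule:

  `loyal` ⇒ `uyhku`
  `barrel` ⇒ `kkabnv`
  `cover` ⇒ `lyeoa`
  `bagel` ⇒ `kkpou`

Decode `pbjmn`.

It's a Vigenère-style cipher with numeric key [9,10]: position i shifts by key[i mod 2].
Decoding pbjmn: p−9=g, b−10=r, j−9=a, m−10=c, n−9=e.

grace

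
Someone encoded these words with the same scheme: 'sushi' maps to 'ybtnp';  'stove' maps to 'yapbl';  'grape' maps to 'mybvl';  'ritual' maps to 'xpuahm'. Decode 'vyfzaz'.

pretty

Shifts by position in sushi: pos 0: s→y (+6), pos 1: u→b (+7), pos 2: s→t (+1), pos 3: h→n (+6), pos 4: i→p (+7) — repeating every 3. The shifts repeat in a cycle of length 3: positions 0,1,… shift by +6, +7, +1, then the pattern repeats.
Undoing it on vyfzaz: v−6=p, y−7=r, f−1=e, z−6=t, a−7=t, z−1=y.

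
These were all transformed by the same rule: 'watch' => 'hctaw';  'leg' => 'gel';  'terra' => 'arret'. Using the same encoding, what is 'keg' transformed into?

The output letters match the input read backwards: watch reversed is hctaw. It's just the letters in reverse order.
On keg: reverse → gek.

gek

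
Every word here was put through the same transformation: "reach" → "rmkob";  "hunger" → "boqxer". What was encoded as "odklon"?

debate

The word is reversed, then every letter is shifted forward by 10.
Reversing it on odklon: shift back: o−10=e, d−10=t, k−10=a, l−10=b, o−10=e, n−10=d → etabed; then reverse → debate.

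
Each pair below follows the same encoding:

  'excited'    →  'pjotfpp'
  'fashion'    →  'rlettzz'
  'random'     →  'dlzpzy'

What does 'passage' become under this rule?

The shift depends on letter class: consonant x→j is +12, but vowel e→p is +11. Vowels shift forward by 11 and consonants shift forward by 12.
Applying it to passage: p(cons)+12=b, a(vowel)+11=l, s(cons)+12=e, s(cons)+12=e, a(vowel)+11=l, g(cons)+12=s, e(vowel)+11=p.

bleelsp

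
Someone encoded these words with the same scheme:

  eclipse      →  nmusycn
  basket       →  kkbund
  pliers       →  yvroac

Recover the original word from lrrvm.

child

Shifts by position in eclipse: pos 0: e→n (+9), pos 1: c→m (+10), pos 2: l→u (+9), pos 3: i→s (+10) — repeating every 2. A repeating key of period 2 is used — shifts +9, +10 over and over.
Undoing it on lrrvm: l−9=c, r−10=h, r−9=i, v−10=l, m−9=d.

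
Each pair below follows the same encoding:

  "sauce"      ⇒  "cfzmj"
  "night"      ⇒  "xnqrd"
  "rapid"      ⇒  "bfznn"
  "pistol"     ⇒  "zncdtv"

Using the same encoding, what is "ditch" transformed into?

nndmr

Vowels shift forward by 5 and consonants shift forward by 10.
For ditch: d(cons)+10=n, i(vowel)+5=n, t(cons)+10=d, c(cons)+10=m, h(cons)+10=r.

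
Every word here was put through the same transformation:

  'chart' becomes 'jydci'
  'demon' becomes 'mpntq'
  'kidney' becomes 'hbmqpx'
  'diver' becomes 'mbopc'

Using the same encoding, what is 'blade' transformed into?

gkdmp

c(2)→j(9) and h(7)→y(24) fit y≡3x+3 (mod 26); the inverse of 3 mod 26 is 9. This is an affine cipher: with a=0,…,z=25, each position x becomes (3x+3) mod 26.
On blade: b(1)→3·1+3≡6=g; l(11)→3·11+3≡10=k; a(0)→3·0+3≡3=d; d(3)→3·3+3≡12=m; e(4)→3·4+3≡15=p (all mod 26).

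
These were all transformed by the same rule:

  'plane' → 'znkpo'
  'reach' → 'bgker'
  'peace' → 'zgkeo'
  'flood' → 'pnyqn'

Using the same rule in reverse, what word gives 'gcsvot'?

waiter

Shifts by position in plane: pos 0: p→z (+10), pos 1: l→n (+2), pos 2: a→k (+10), pos 3: n→p (+2) — repeating every 2. A repeating key of period 2 is used — shifts +10, +2 over and over.
Reversing it on gcsvot: g−10=w, c−2=a, s−10=i, v−2=t, o−10=e, t−2=r.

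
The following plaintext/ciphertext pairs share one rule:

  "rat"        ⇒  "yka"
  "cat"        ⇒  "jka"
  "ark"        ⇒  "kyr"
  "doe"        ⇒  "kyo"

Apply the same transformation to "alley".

kssof

The shift depends on letter class: consonant r→y is +7, but vowel a→k is +10. Two shifts are in play — +10 for a/e/i/o/u, +7 for every other letter.
Applying it to alley: a(vowel)+10=k, l(cons)+7=s, l(cons)+7=s, e(vowel)+10=o, y(cons)+7=f.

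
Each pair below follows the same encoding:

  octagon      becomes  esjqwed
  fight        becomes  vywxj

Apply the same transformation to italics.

Compare letters: o→e is +16, c→s is +16, t→j is +16 — a constant shift. It's a constant shift of +16 (ROT16).
Applying it to italics: i+16=y, t+16=j, a+16=q, l+16=b, i+16=y, c+16=s, s+16=i.

yjqbysi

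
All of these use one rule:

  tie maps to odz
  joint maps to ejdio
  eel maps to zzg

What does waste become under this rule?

Every letter moves 21 places later in the alphabet, wrapping around z→a.
For waste: w+21=r, a+21=v, s+21=n, t+21=o, e+21=z.

rvnoz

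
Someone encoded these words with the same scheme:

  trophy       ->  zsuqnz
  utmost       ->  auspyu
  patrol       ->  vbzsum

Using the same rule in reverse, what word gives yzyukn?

Shifts by position in trophy: pos 0: t→z (+6), pos 1: r→s (+1), pos 2: o→u (+6), pos 3: p→q (+1) — repeating every 2. It's a Vigenère-style cipher with numeric key [6,1]: position i shifts by key[i mod 2].
Decoding yzyukn: y−6=s, z−1=y, y−6=s, u−1=t, k−6=e, n−1=m.

system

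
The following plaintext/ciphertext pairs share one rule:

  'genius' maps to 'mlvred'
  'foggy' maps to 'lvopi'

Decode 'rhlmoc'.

ladder

In genius: g→m is +6, e→l is +7, n→v is +8, i→r is +9 — the shift increases by 1 each position. Each letter shifts forward by (position + 6), i.e. 6, 7, 8, … — the shift grows by one for each successive letter.
Reversing it on rhlmoc: r−6=l, h−7=a, l−8=d, m−9=d, o−10=e, c−11=r.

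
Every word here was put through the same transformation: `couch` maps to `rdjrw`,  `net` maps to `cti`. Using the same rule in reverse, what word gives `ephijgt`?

Compare letters: c→r is +15, o→d is +15, u→j is +15 — a constant shift. Each letter is shifted forward by 15 in the alphabet (a Caesar shift of +15).
Decoding ephijgt: e−15=p, p−15=a, h−15=s, i−15=t, j−15=u, g−15=r, t−15=e.

pasture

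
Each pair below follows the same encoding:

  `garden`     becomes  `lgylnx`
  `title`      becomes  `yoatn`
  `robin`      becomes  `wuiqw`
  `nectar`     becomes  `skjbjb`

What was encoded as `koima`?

fiber

In garden: g→l is +5, a→g is +6, r→y is +7, d→l is +8 — the shift increases by 1 each position. Letter i (0-indexed) is shifted by i+5, so successive shifts are 5, 6, 7, ….
Decoding koima: k−5=f, o−6=i, i−7=b, m−8=e, a−9=r.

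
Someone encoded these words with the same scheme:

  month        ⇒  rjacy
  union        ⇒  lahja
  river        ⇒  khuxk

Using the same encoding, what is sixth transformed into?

thmcy

m(12)→r(17) and o(14)→j(9) fit y≡9x+13 (mod 26); the inverse of 9 mod 26 is 3. This is an affine cipher: with a=0,…,z=25, each position x becomes (9x+13) mod 26.
On sixth: s(18)→9·18+13≡19=t; i(8)→9·8+13≡7=h; x(23)→9·23+13≡12=m; t(19)→9·19+13≡2=c; h(7)→9·7+13≡24=y (all mod 26).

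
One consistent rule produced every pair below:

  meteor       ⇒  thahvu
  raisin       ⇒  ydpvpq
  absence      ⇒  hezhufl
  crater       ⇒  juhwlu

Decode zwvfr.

Shifts by position in meteor: pos 0: m→t (+7), pos 1: e→h (+3), pos 2: t→a (+7), pos 3: e→h (+3) — repeating every 2. A repeating key of period 2 is used — shifts +7, +3 over and over.
Undoing it on zwvfr: z−7=s, w−3=t, v−7=o, f−3=c, r−7=k.

stock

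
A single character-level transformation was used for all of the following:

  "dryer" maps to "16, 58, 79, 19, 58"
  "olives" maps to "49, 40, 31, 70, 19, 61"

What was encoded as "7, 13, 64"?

d(#4)→16 and r(#18)→58: differences scale by 3, so n = 3·pos + 4. The formula is n = 3×(alphabet index, a=1) + 4.
Undoing it on 7, 13, 64: 7→(7−4)÷3=1=a, 13→(13−4)÷3=3=c, 64→(64−4)÷3=20=t.

act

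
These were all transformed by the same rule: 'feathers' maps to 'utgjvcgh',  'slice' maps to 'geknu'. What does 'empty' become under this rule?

The output letters match the input read backwards, each shifted +2: feathers reversed is srehtaef. The word is reversed, then every letter is shifted forward by 2.
Applying it to empty: reverse → ytpme; then shift: y+2=a, t+2=v, p+2=r, m+2=o, e+2=g.

avrog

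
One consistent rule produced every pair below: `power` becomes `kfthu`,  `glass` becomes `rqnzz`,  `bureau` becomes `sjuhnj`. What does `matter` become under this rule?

vneehu

p(15)→k(10) and o(14)→f(5) fit y≡5x+13 (mod 26); the inverse of 5 mod 26 is 21. This is an affine cipher: with a=0,…,z=25, each position x becomes (5x+13) mod 26.
Applying it to matter: m(12)→5·12+13≡21=v; a(0)→5·0+13≡13=n; t(19)→5·19+13≡4=e; t(19)→5·19+13≡4=e; e(4)→5·4+13≡7=h; r(17)→5·17+13≡20=u (all mod 26).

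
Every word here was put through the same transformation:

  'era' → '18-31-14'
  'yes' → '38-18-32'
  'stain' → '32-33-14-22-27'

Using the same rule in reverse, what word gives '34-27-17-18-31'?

e is letter #5 and maps to 18: an offset of 13. The number is (letter's place in the alphabet, a=1) + 13.
Decoding 34-27-17-18-31: 34→(34−13)÷1=21=u, 27→(27−13)÷1=14=n, 17→(17−13)÷1=4=d, 18→(18−13)÷1=5=e, 31→(31−13)÷1=18=r.

under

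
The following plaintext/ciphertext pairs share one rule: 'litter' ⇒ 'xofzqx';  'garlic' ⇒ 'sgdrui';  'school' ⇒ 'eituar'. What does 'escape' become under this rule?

Shifts by position in litter: pos 0: l→x (+12), pos 1: i→o (+6), pos 2: t→f (+12), pos 3: t→z (+6) — repeating every 2. It's a Vigenère-style cipher with numeric key [12,6]: position i shifts by key[i mod 2].
For escape: e+12=q, s+6=y, c+12=o, a+6=g, p+12=b, e+6=k.

qyogbk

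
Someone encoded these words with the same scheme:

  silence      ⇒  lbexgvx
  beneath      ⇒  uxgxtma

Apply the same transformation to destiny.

This is a Caesar cipher with shift 19.
For destiny: d+19=w, e+19=x, s+19=l, t+19=m, i+19=b, n+19=g, y+19=r.

wxlmbgr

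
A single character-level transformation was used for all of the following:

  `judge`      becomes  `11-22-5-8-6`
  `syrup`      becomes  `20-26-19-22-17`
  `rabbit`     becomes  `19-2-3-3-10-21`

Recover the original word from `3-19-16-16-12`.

The number is (letter's place in the alphabet, a=1) + 1.
Decoding 3-19-16-16-12: 3→(3−1)÷1=2=b, 19→(19−1)÷1=18=r, 16→(16−1)÷1=15=o, 16→(16−1)÷1=15=o, 12→(12−1)÷1=11=k.

brook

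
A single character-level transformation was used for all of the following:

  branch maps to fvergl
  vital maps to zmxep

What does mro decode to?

ink

Compare letters: b→f is +4, r→v is +4, a→e is +4 — a constant shift. This is a Caesar cipher with shift 4.
Decoding mro: m−4=i, r−4=n, o−4=k.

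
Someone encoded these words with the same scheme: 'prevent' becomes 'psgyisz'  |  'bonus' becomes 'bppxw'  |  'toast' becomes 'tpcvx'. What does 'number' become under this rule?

nvoeiw

In prevent: p→p is +0, r→s is +1, e→g is +2, v→y is +3 — the shift increases by 1 each position. The shift increases by 1 at each position, starting from +0: 0, 1, 2, ….
On number: n+0=n, u+1=v, m+2=o, b+3=e, e+4=i, r+5=w.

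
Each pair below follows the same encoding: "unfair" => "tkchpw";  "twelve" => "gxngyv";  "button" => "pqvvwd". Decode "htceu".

The output letters match the input read backwards, each shifted +2: unfair reversed is riafnu. The word is reversed, then every letter is shifted forward by 2.
Decoding htceu: shift back: h−2=f, t−2=r, c−2=a, e−2=c, u−2=s → fracs; then reverse → scarf.

scarf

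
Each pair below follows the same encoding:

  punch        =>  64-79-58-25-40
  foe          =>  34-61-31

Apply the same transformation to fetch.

34-31-76-25-40

p(#16)→64 and u(#21)→79: differences scale by 3, so n = 3·pos + 16. The formula is n = 3×(alphabet index, a=1) + 16.
Applying it to fetch: f=6→34, e=5→31, t=20→76, c=3→25, h=8→40.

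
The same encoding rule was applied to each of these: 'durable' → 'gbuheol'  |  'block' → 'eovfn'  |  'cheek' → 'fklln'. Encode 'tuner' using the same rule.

The shift depends on letter class: consonant d→g is +3, but vowel u→b is +7. Vowels shift forward by 7 and consonants shift forward by 3.
For tuner: t(cons)+3=w, u(vowel)+7=b, n(cons)+3=q, e(vowel)+7=l, r(cons)+3=u.

wbqlu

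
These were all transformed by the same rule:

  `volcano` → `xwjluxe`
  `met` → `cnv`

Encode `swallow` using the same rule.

fxuujfb

Two steps: reverse the string, then apply a Caesar shift of +9.
For swallow: reverse → wollaws; then shift: w+9=f, o+9=x, l+9=u, l+9=u, a+9=j, w+9=f, s+9=b.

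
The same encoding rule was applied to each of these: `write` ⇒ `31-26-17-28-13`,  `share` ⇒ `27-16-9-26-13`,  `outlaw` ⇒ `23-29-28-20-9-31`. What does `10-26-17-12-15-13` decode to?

w is letter #23 and maps to 31: an offset of 8. Letters become their 1-based position plus 8 (so a→9, b→10, …).
Undoing it on 10-26-17-12-15-13: 10→(10−8)÷1=2=b, 26→(26−8)÷1=18=r, 17→(17−8)÷1=9=i, 12→(12−8)÷1=4=d, 15→(15−8)÷1=7=g, 13→(13−8)÷1=5=e.

bridge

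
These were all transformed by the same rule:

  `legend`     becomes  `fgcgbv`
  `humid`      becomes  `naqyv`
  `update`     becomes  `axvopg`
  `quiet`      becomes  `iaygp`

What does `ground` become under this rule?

ctmabv

This is an affine cipher: with a=0,…,z=25, each position x becomes (11x+14) mod 26.
Applying it to ground: g(6)→11·6+14≡2=c; r(17)→11·17+14≡19=t; o(14)→11·14+14≡12=m; u(20)→11·20+14≡0=a; n(13)→11·13+14≡1=b; d(3)→11·3+14≡21=v (all mod 26).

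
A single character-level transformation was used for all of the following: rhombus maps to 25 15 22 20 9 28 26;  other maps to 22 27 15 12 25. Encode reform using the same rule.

r is letter #18 and maps to 25: an offset of 7. The number is (letter's place in the alphabet, a=1) + 7.
For reform: r=18→25, e=5→12, f=6→13, o=15→22, r=18→25, m=13→20.

25 12 13 22 25 20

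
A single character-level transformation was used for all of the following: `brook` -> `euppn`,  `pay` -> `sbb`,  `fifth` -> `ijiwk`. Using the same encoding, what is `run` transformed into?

The shift depends on letter class: consonant b→e is +3, but vowel o→p is +1. The rule splits by letter class: vowels +1, consonants +3.
Applying it to run: r(cons)+3=u, u(vowel)+1=v, n(cons)+3=q.

uvq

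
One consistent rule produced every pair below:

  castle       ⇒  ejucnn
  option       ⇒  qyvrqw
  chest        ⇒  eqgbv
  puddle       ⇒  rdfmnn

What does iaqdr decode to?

group

Shifts by position in castle: pos 0: c→e (+2), pos 1: a→j (+9), pos 2: s→u (+2), pos 3: t→c (+9) — repeating every 2. The shifts repeat in a cycle of length 2: positions 0,1,… shift by +2, +9, then the pattern repeats.
Decoding iaqdr: i−2=g, a−9=r, q−2=o, d−9=u, r−2=p.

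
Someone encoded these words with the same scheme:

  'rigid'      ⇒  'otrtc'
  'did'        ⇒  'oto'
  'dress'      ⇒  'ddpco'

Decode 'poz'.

The output letters match the input read backwards, each shifted +11: rigid reversed is digir. The word is reversed, then every letter is shifted forward by 11.
Reversing it on poz: shift back: p−11=e, o−11=d, z−11=o → edo; then reverse → ode.

ode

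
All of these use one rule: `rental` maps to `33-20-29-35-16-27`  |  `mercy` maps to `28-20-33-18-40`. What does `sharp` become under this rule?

34-23-16-33-31

r is letter #18 and maps to 33: an offset of 15. The number is (letter's place in the alphabet, a=1) + 15.
For sharp: s=19→34, h=8→23, a=1→16, r=18→33, p=16→31.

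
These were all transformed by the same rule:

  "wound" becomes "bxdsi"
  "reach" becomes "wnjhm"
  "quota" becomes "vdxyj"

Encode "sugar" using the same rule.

xdljw

The shift depends on letter class: consonant w→b is +5, but vowel o→x is +9. The rule splits by letter class: vowels +9, consonants +5.
For sugar: s(cons)+5=x, u(vowel)+9=d, g(cons)+5=l, a(vowel)+9=j, r(cons)+5=w.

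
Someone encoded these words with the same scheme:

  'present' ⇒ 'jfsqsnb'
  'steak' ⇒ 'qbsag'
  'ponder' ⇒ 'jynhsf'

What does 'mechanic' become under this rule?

cswzankw

p(15)→j(9) and r(17)→f(5) fit y≡11x+0 (mod 26); the inverse of 11 mod 26 is 19. This is an affine cipher: with a=0,…,z=25, each position x becomes (11x+0) mod 26.
Applying it to mechanic: m(12)→11·12+0≡2=c; e(4)→11·4+0≡18=s; c(2)→11·2+0≡22=w; h(7)→11·7+0≡25=z; a(0)→11·0+0≡0=a; n(13)→11·13+0≡13=n; i(8)→11·8+0≡10=k; c(2)→11·2+0≡22=w (all mod 26).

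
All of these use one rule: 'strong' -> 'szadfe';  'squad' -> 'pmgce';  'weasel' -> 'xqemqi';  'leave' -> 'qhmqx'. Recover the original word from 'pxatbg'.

The output letters match the input read backwards, each shifted +12: strong reversed is gnorts. Two steps: reverse the string, then apply a Caesar shift of +12.
Decoding pxatbg: shift back: p−12=d, x−12=l, a−12=o, t−12=h, b−12=p, g−12=u → dlohpu; then reverse → uphold.

uphold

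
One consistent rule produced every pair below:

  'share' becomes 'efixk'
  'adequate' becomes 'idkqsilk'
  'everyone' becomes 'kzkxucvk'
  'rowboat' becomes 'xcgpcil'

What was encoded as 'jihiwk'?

This is an affine cipher: with a=0,…,z=25, each position x becomes (7x+8) mod 26.
Decoding jihiwk: j(9)→15·(9−8)≡15=p; i(8)→15·(8−8)≡0=a; h(7)→15·(7−8)≡11=l; i(8)→15·(8−8)≡0=a; w(22)→15·(22−8)≡2=c; k(10)→15·(10−8)≡4=e (all mod 26).

palace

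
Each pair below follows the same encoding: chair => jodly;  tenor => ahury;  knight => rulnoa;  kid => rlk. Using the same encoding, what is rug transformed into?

The rule splits by letter class: vowels +3, consonants +7.
Applying it to rug: r(cons)+7=y, u(vowel)+3=x, g(cons)+7=n.

yxn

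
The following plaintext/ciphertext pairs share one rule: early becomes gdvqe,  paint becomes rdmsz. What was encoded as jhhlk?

hedge

In early: e→g is +2, a→d is +3, r→v is +4, l→q is +5 — the shift increases by 1 each position. The shift increases by 1 at each position, starting from +2: 2, 3, 4, ….
Reversing it on jhhlk: j−2=h, h−3=e, h−4=d, l−5=g, k−6=e.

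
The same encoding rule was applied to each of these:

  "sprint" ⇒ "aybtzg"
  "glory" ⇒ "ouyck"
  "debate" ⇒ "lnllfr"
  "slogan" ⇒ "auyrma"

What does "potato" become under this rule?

In sprint: s→a is +8, p→y is +9, r→b is +10, i→t is +11 — the shift increases by 1 each position. Each letter shifts forward by (position + 8), i.e. 8, 9, 10, … — the shift grows by one for each successive letter.
On potato: p+8=x, o+9=x, t+10=d, a+11=l, t+12=f, o+13=b.

xxdlfb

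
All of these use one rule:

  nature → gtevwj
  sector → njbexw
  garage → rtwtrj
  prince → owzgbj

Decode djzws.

weird

n(13)→g(6) and a(0)→t(19) fit y≡17x+19 (mod 26); the inverse of 17 mod 26 is 23. Treating letters as 0–25, the rule is x ↦ 17x + 19 (mod 26).
Reversing it on djzws: d(3)→23·(3−19)≡22=w; j(9)→23·(9−19)≡4=e; z(25)→23·(25−19)≡8=i; w(22)→23·(22−19)≡17=r; s(18)→23·(18−19)≡3=d (all mod 26).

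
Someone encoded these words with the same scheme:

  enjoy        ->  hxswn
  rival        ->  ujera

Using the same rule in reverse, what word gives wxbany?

The output letters match the input read backwards, each shifted +9: enjoy reversed is yojne. Read the word backwards and shift each letter +9.
Reversing it on wxbany: shift back: w−9=n, x−9=o, b−9=s, a−9=r, n−9=e, y−9=p → nosrep; then reverse → person.

person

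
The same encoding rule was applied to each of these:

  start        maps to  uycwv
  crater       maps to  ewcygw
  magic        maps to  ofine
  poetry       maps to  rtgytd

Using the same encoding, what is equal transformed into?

Shifts by position in start: pos 0: s→u (+2), pos 1: t→y (+5), pos 2: a→c (+2), pos 3: r→w (+5) — repeating every 2. It's a Vigenère-style cipher with numeric key [2,5]: position i shifts by key[i mod 2].
On equal: e+2=g, q+5=v, u+2=w, a+5=f, l+2=n.

gvwfn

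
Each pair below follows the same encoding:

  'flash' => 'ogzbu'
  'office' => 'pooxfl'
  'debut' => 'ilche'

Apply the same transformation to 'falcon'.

f(5)→o(14) and l(11)→g(6) fit y≡3x+25 (mod 26); the inverse of 3 mod 26 is 9. This is an affine cipher: with a=0,…,z=25, each position x becomes (3x+25) mod 26.
On falcon: f(5)→3·5+25≡14=o; a(0)→3·0+25≡25=z; l(11)→3·11+25≡6=g; c(2)→3·2+25≡5=f; o(14)→3·14+25≡15=p; n(13)→3·13+25≡12=m (all mod 26).

ozgfpm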